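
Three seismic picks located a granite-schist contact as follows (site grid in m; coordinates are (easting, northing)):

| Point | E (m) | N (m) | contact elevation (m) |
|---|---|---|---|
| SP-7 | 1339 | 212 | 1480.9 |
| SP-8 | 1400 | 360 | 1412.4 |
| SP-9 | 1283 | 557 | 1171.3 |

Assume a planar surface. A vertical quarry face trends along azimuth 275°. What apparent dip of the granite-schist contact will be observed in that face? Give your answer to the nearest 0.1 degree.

39.4°

Let the plane be z = a·E + b·N + c.
SP-8−SP-7: 61a + 148b = −68.5;  SP-9−SP-7: −56a + 345b = −309.6.
Solving gives a = 0.75643, b = −0.77461.
Unit vector along 275° is (sin 275°, cos 275°) = (-0.9962, 0.0872).
Slope in that direction = a·(-0.9962) + b·(0.0872) = −0.82106.
Apparent dip = arctan|0.82106| = 39.4° (true dip is 47.3°, so apparent ≤ true as expected).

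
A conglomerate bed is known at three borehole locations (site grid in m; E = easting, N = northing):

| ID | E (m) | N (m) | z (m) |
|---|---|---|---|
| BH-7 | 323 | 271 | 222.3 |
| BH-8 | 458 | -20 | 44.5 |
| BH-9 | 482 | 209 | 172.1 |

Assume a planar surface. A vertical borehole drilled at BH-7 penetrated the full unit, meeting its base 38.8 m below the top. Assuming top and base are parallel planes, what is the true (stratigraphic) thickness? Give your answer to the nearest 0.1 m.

33.6 m

Let the plane be z = a·E + b·N + c.
BH-8−BH-7: 135a − 291b = −177.8;  BH-9−BH-7: 159a − 62b = −50.2.
Solving gives a = −0.09458, b = 0.56712.
|∇z| = √(a²+b²) = 0.57495, so dip δ = arctan(0.57495) = 29.90°.
True thickness = vertical thickness × cos δ = 38.8 × cos 29.90° = 33.6 m.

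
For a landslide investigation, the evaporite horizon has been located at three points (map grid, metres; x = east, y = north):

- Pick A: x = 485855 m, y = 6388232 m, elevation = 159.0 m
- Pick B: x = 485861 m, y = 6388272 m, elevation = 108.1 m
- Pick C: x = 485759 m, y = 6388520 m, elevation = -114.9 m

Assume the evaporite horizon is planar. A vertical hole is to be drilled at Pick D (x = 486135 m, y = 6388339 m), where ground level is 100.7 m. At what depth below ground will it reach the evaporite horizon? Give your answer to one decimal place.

253.4 m

Let the plane be z = a·x + b·y + c.
Pick B−Pick A: 6a + 40b = −50.9;  Pick C−Pick A: −96a + 288b = −273.9.
Solving gives a = −0.665086207, b = −1.172737069.
Then c = 159 − a·485855 − b·6388232 = 7815010.93.
At (486135, 6388339): z_contact = −323321.68 − 7491841.95 + 7815010.93 = -152.71 m.
Depth below ground = 100.7 − (-152.71) = 253.4 m.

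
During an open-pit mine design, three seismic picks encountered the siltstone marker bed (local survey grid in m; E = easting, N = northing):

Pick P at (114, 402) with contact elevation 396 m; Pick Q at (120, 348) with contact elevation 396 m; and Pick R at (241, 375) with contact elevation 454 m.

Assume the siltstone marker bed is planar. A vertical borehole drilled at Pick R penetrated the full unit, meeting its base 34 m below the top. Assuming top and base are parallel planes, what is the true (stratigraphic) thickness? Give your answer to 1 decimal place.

30.8 m

Two edge vectors: Pick P→Pick Q = (6, -54, 0), Pick P→Pick R = (127, -27, 58).
Normal n = (Pick P→Pick Q) × (Pick P→Pick R) = (-3132, -348, 6696).
So ∂z/∂E = −n_x/n_z = 0.46774 and ∂z/∂N = −n_y/n_z = 0.05197.
|∇z| = √(a²+b²) = 0.47062, so dip δ = arctan(0.47062) = 25.20°.
True thickness = vertical thickness × cos δ = 34 × cos 25.20° = 30.8 m.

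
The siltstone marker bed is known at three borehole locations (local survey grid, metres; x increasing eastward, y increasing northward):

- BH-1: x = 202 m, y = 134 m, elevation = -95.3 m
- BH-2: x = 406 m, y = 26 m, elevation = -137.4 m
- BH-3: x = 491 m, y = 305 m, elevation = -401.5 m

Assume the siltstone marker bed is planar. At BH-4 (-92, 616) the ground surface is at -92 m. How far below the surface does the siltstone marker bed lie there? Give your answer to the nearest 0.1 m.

191.0 m

Let the plane be z = a·x + b·y + c.
BH-2−BH-1: 204a − 108b = −42.1;  BH-3−BH-1: 289a + 171b = −306.2.
Solving gives a = −0.60925, b = −0.76098.
Then c = -95.3 − a·202 − b·134 = 129.74.
At (-92, 616): z_contact = 56.05 − 468.77 + 129.74 = -282.98 m.
Depth below ground = -92 − (-282.98) = 191.0 m.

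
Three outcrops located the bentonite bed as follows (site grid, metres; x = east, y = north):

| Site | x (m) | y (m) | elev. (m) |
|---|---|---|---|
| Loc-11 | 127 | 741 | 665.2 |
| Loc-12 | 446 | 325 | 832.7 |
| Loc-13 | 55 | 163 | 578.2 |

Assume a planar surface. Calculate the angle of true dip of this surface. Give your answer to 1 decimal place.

32.0°

Two edge vectors: Loc-11→Loc-12 = (319, -416, 167.5), Loc-11→Loc-13 = (-72, -578, -87).
Normal n = (Loc-11→Loc-12) × (Loc-11→Loc-13) = (133007, 15693, -214334).
So ∂z/∂x = −n_x/n_z = 0.62056 and ∂z/∂y = −n_y/n_z = 0.07322.
Gradient magnitude |∇z| = √(a² + b²) = √(0.38509 + 0.00536) = 0.62486.
True dip = arctan(0.62486) = 32.0°, dipping toward W (azimuth ≈ 263°).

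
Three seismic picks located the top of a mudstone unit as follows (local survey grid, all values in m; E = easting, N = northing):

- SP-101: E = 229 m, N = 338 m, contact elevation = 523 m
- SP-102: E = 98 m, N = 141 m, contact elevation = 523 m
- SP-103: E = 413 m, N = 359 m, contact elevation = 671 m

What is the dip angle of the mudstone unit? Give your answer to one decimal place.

Two edge vectors: SP-101→SP-102 = (-131, -197, 0), SP-101→SP-103 = (184, 21, 148).
Normal n = (SP-101→SP-102) × (SP-101→SP-103) = (-29156, 19388, 33497).
So ∂z/∂E = −n_x/n_z = 0.87041 and ∂z/∂N = −n_y/n_z = −0.57880.
Gradient magnitude |∇z| = √(a² + b²) = √(0.75761 + 0.33501) = 1.04528.
True dip = arctan(1.04528) = 46.3°, dipping toward WNW (azimuth ≈ 304°).

46.3°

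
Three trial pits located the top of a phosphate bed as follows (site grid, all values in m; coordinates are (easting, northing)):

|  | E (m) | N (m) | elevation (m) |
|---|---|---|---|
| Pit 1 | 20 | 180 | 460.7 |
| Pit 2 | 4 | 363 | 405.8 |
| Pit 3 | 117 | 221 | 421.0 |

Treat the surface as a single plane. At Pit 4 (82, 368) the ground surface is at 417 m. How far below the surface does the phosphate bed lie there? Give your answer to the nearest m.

Let the plane be z = a·E + b·N + c.
Pit 2−Pit 1: −16a + 183b = −54.9;  Pit 3−Pit 1: 97a + 41b = −39.7.
Solving gives a = −0.27241, b = −0.32382.
Then c = 460.7 − a·20 − b·180 = 524.44.
At (82, 368): z_contact = −22.3 − 119.2 + 524.44 = 382.9 m.
Depth below ground = 417 − 382.9 = 34 m.

34 m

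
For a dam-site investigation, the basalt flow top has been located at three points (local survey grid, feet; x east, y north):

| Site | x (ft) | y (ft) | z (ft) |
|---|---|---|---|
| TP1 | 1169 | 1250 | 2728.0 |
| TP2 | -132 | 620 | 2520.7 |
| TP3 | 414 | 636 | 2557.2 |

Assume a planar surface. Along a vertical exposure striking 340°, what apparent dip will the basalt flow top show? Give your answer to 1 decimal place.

Let the plane be z = a·x + b·y + c.
TP2−TP1: −1301a − 630b = −207.3;  TP3−TP1: −755a − 614b = −170.8.
Solving gives a = 0.06089, b = 0.20330.
Unit vector along 340° is (sin 340°, cos 340°) = (-0.3420, 0.9397).
Slope in that direction = a·(-0.3420) + b·(0.9397) = 0.17021.
Apparent dip = arctan|0.17021| = 9.7° (true dip is 12.0°, so apparent ≤ true as expected).

9.7°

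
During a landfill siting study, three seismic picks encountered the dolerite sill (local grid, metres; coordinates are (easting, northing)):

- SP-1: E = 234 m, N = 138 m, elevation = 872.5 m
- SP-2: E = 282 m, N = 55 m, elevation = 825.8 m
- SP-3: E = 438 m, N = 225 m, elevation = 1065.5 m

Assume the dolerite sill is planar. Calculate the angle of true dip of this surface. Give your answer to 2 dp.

Let the plane be z = a·E + b·N + c.
SP-2−SP-1: 48a − 83b = −46.7;  SP-3−SP-1: 204a + 87b = 193.
Solving gives a = 0.56643, b = 0.89022.
Gradient magnitude |∇z| = √(a² + b²) = √(0.32084 + 0.79249) = 1.05515.
True dip = arctan(1.05515) = 46.54°, dipping toward SSW (azimuth ≈ 212°).

46.54°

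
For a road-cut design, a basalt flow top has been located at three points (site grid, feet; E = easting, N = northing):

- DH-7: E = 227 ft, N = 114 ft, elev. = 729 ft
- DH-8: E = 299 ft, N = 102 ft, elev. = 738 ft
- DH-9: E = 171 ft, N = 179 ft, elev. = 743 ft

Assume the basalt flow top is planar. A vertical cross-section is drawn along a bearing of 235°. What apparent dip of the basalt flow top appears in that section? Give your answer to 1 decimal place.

20.3°

Two edge vectors: DH-7→DH-8 = (72, -12, 9), DH-7→DH-9 = (-56, 65, 14).
Normal n = (DH-7→DH-8) × (DH-7→DH-9) = (-753, -1512, 4008).
So ∂z/∂E = −n_x/n_z = 0.18787 and ∂z/∂N = −n_y/n_z = 0.37725.
Unit vector along 235° is (sin 235°, cos 235°) = (-0.8192, -0.5736).
Slope in that direction = a·(-0.8192) + b·(-0.5736) = −0.37028.
Apparent dip = arctan|0.37028| = 20.3° (true dip is 22.9°, so apparent ≤ true as expected).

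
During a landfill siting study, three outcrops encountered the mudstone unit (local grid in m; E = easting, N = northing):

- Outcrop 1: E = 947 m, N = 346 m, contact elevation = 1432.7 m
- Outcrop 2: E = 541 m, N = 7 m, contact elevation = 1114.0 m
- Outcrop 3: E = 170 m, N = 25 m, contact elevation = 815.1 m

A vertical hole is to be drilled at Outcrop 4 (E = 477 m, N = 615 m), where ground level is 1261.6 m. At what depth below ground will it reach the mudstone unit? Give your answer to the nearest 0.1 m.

Two edge vectors: Outcrop 1→Outcrop 2 = (-406, -339, -318.7), Outcrop 1→Outcrop 3 = (-777, -321, -617.6).
Normal n = (Outcrop 1→Outcrop 2) × (Outcrop 1→Outcrop 3) = (107063.7, -3115.7, -133077).
So ∂z/∂E = −n_x/n_z = 0.80452 and ∂z/∂N = −n_y/n_z = −0.02341.
Intercept c from Outcrop 1: 1432.7 − 761.88 + 8.10 = 678.92.
At (477, 615): z_contact = 383.76 − 14.40 + 678.92 = 1048.28 m.
Depth below ground = 1261.6 − 1048.28 = 213.3 m.

213.3 m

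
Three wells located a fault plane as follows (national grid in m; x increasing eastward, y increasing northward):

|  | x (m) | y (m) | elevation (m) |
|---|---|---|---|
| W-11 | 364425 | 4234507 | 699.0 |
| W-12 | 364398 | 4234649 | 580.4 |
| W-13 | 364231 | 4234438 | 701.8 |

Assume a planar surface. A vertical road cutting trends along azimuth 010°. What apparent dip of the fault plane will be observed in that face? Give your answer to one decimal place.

Let the plane be z = a·x + b·y + c.
W-12−W-11: −27a + 142b = −118.6;  W-13−W-11: −194a − 69b = 2.8.
Solving gives a = 0.26472, b = −0.78488.
Unit vector along 010° is (sin 10°, cos 10°) = (0.1736, 0.9848).
Slope in that direction = a·(0.1736) + b·(0.9848) = −0.72698.
Apparent dip = arctan|0.72698| = 36.0° (true dip is 39.6°, so apparent ≤ true as expected).

36.0°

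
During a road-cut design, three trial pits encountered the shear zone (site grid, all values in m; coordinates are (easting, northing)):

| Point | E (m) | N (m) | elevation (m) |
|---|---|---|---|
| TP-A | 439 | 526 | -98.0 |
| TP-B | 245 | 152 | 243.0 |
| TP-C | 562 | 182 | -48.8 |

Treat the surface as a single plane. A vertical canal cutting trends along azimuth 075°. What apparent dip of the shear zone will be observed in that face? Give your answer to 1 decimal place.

44.0°

Let the plane be z = a·E + b·N + c.
TP-B−TP-A: −194a − 374b = 341;  TP-C−TP-A: 123a − 344b = 49.2.
Solving gives a = −0.87728, b = −0.45670.
Unit vector along 075° is (sin 75°, cos 75°) = (0.9659, 0.2588).
Slope in that direction = a·(0.9659) + b·(0.2588) = −0.96559.
Apparent dip = arctan|0.96559| = 44.0° (true dip is 44.7°, so apparent ≤ true as expected).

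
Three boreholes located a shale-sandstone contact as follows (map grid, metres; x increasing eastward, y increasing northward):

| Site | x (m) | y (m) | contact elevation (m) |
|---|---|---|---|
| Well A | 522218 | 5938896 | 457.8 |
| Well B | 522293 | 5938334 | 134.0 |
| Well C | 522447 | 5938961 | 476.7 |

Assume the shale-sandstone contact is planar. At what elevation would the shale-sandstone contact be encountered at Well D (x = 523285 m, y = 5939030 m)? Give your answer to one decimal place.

450.3 m

Let the plane be z = a·x + b·y + c.
Well B−Well A: 75a − 562b = −323.8;  Well C−Well A: 229a + 65b = 18.9.
Solving gives a = −0.078048707, b = 0.565740831.
Then c = 457.8 − a·522218 − b·5938896 = −3318659.72.
At (523285, 5939030): z = −40841.7 + 3359951.8 − 3318659.72 = 450.3 m.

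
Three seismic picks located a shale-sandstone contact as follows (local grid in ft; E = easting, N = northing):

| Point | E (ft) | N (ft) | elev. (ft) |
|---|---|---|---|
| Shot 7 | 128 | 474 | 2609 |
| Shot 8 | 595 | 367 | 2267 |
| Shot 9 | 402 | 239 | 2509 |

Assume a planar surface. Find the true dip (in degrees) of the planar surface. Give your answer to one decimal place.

Two edge vectors: Shot 7→Shot 8 = (467, -107, -342), Shot 7→Shot 9 = (274, -235, -100).
Normal n = (Shot 7→Shot 8) × (Shot 7→Shot 9) = (-69670, -47008, -80427).
So ∂z/∂E = −n_x/n_z = −0.86625 and ∂z/∂N = −n_y/n_z = −0.58448.
Gradient magnitude |∇z| = √(a² + b²) = √(0.75039 + 0.34162) = 1.04499.
True dip = arctan(1.04499) = 46.3°, dipping toward NE (azimuth ≈ 056°).

46.3°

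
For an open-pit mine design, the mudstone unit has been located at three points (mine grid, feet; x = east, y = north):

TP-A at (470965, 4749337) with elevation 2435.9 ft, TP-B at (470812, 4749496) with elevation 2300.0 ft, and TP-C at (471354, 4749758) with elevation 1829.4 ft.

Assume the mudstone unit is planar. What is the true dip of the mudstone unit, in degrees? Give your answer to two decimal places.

Two edge vectors: TP-A→TP-B = (-153, 159, -135.9), TP-A→TP-C = (389, 421, -606.5).
Normal n = (TP-A→TP-B) × (TP-A→TP-C) = (-39219.6, -145659.6, -126264).
So ∂z/∂x = −n_x/n_z = −0.31062 and ∂z/∂y = −n_y/n_z = −1.15361.
Gradient magnitude |∇z| = √(a² + b²) = √(0.09648 + 1.33082) = 1.19470.
True dip = arctan(1.19470) = 50.07°, dipping toward NNE (azimuth ≈ 015°).

50.07°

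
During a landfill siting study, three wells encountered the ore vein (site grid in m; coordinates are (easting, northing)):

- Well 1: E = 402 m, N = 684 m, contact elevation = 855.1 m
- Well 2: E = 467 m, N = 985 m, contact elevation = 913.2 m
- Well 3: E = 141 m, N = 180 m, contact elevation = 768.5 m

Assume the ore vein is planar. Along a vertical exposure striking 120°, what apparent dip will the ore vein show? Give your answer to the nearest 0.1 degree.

Two edge vectors: Well 1→Well 2 = (65, 301, 58.1), Well 1→Well 3 = (-261, -504, -86.6).
Normal n = (Well 1→Well 2) × (Well 1→Well 3) = (3215.8, -9535.1, 45801).
So ∂z/∂E = −n_x/n_z = −0.07021 and ∂z/∂N = −n_y/n_z = 0.20819.
Unit vector along 120° is (sin 120°, cos 120°) = (0.8660, -0.5000).
Slope in that direction = a·(0.8660) + b·(-0.5000) = −0.16490.
Apparent dip = arctan|0.16490| = 9.4° (true dip is 12.4°, so apparent ≤ true as expected).

9.4°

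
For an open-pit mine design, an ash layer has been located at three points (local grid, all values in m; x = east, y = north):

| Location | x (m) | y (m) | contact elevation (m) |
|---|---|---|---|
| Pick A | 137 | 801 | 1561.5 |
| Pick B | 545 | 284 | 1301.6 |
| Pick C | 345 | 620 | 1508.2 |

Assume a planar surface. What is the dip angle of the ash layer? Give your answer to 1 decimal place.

48.2°

Let the plane be z = a·x + b·y + c.
Pick B−Pick A: 408a − 517b = −259.9;  Pick C−Pick A: 208a − 181b = −53.3.
Solving gives a = 0.57842, b = 0.95918.
Gradient magnitude |∇z| = √(a² + b²) = √(0.33457 + 0.92002) = 1.12009.
True dip = arctan(1.12009) = 48.2°, dipping toward SSW (azimuth ≈ 211°).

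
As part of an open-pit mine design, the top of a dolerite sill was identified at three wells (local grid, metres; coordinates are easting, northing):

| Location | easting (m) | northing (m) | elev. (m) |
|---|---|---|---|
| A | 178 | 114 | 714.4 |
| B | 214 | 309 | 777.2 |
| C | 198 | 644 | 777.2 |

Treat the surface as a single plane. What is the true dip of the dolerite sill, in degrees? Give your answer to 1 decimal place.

Two edge vectors: A→B = (36, 195, 62.8), A→C = (20, 530, 62.8).
Normal n = (A→B) × (A→C) = (-21038, -1004.8, 15180).
So ∂z/∂easting = −n_x/n_z = 1.38590 and ∂z/∂northing = −n_y/n_z = 0.06619.
Gradient magnitude |∇z| = √(a² + b²) = √(1.92073 + 0.00438) = 1.38748.
True dip = arctan(1.38748) = 54.2°, dipping toward W (azimuth ≈ 267°).

54.2°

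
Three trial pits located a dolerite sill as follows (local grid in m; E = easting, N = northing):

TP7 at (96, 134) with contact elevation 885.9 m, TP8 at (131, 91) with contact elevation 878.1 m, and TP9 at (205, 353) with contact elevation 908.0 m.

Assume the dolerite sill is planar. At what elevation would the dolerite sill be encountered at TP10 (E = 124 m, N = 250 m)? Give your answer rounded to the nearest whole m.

899 m

Two edge vectors: TP7→TP8 = (35, -43, -7.8), TP7→TP9 = (109, 219, 22.1).
Normal n = (TP7→TP8) × (TP7→TP9) = (757.9, -1623.7, 12352).
So ∂z/∂E = −n_x/n_z = −0.06136 and ∂z/∂N = −n_y/n_z = 0.13145.
Intercept c from TP7: 885.9 + 5.89 − 17.61 = 874.18.
At (124, 250): z = −7.6 + 32.9 + 874.18 = 899.4 m.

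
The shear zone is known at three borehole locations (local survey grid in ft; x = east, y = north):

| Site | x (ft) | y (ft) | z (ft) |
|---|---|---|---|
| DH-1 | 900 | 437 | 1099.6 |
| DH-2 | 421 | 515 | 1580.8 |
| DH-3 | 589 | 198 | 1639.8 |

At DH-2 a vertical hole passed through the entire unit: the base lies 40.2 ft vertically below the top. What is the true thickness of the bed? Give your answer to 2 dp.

Let the plane be z = a·x + b·y + c.
DH-2−DH-1: −479a + 78b = 481.2;  DH-3−DH-1: −311a − 239b = 540.2.
Solving gives a = −1.13265, b = −0.78639.
|∇z| = √(a²+b²) = 1.37887, so dip δ = arctan(1.37887) = 54.05°.
True thickness = vertical thickness × cos δ = 40.2 × cos 54.05° = 23.60 ft.

23.60 ft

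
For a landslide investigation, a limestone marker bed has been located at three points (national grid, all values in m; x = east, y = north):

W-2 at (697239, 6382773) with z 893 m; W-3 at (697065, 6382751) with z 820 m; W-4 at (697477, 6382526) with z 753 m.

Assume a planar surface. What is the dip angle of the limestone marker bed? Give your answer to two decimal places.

42.60°

Two edge vectors: W-2→W-3 = (-174, -22, -73), W-2→W-4 = (238, -247, -140).
Normal n = (W-2→W-3) × (W-2→W-4) = (-14951, -41734, 48214).
So ∂z/∂x = −n_x/n_z = 0.31010 and ∂z/∂y = −n_y/n_z = 0.86560.
Gradient magnitude |∇z| = √(a² + b²) = √(0.09616 + 0.74926) = 0.91947.
True dip = arctan(0.91947) = 42.60°, dipping toward SSW (azimuth ≈ 200°).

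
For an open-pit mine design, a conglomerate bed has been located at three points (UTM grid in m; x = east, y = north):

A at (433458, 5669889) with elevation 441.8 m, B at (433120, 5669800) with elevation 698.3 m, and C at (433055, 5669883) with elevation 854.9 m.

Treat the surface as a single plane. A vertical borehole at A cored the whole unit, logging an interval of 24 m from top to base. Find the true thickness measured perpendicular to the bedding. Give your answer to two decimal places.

Let the plane be z = a·x + b·y + c.
B−A: −338a − 89b = 256.5;  C−A: −403a − 6b = 413.1.
Solving gives a = −1.04101, b = 1.07149.
|∇z| = √(a²+b²) = 1.49393, so dip δ = arctan(1.49393) = 56.20°.
True thickness = vertical thickness × cos δ = 24 × cos 56.20° = 13.35 m.

13.35 m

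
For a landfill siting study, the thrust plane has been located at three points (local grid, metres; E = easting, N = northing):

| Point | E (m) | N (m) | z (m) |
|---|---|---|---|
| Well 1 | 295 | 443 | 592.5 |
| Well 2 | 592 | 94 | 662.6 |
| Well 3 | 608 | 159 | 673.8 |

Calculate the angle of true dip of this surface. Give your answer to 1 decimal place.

Two edge vectors: Well 1→Well 2 = (297, -349, 70.1), Well 1→Well 3 = (313, -284, 81.3).
Normal n = (Well 1→Well 2) × (Well 1→Well 3) = (-8465.3, -2204.8, 24889).
So ∂z/∂E = −n_x/n_z = 0.34012 and ∂z/∂N = −n_y/n_z = 0.08859.
Gradient magnitude |∇z| = √(a² + b²) = √(0.11568 + 0.00785) = 0.35147.
True dip = arctan(0.35147) = 19.4°, dipping toward WSW (azimuth ≈ 255°).

19.4°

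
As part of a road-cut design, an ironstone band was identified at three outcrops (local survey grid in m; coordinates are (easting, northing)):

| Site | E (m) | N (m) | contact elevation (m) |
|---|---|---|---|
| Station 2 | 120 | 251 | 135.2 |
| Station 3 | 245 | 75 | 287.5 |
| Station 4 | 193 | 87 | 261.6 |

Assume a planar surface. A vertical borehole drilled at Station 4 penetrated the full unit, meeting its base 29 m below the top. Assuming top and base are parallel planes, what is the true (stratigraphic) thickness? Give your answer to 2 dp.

Let the plane be z = a·E + b·N + c.
Station 3−Station 2: 125a − 176b = 152.3;  Station 4−Station 2: 73a − 164b = 126.4.
Solving gives a = 0.35687, b = −0.61188.
|∇z| = √(a²+b²) = 0.70835, so dip δ = arctan(0.70835) = 35.31°.
True thickness = vertical thickness × cos δ = 29 × cos 35.31° = 23.66 m.

23.66 m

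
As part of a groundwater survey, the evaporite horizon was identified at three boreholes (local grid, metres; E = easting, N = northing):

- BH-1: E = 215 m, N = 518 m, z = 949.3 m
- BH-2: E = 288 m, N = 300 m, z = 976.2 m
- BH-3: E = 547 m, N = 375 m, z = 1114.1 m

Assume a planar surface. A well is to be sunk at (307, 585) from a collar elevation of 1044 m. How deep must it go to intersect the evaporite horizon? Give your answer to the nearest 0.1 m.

43.7 m

Two edge vectors: BH-1→BH-2 = (73, -218, 26.9), BH-1→BH-3 = (332, -143, 164.8).
Normal n = (BH-1→BH-2) × (BH-1→BH-3) = (-32079.7, -3099.6, 61937).
So ∂z/∂E = −n_x/n_z = 0.51794 and ∂z/∂N = −n_y/n_z = 0.05004.
Intercept c from BH-1: 949.3 − 111.36 − 25.92 = 812.02.
At (307, 585): z_contact = 159.01 + 29.28 + 812.02 = 1000.30 m.
Depth below ground = 1044 − 1000.30 = 43.7 m.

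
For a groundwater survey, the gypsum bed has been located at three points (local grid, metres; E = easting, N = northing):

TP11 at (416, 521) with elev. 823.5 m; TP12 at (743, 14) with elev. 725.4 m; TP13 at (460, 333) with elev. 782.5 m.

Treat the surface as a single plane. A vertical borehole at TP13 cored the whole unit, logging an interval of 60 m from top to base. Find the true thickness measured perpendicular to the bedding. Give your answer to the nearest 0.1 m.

Let the plane be z = a·E + b·N + c.
TP12−TP11: 327a − 507b = −98.1;  TP13−TP11: 44a − 188b = −41.
Solving gives a = 0.05985, b = 0.23209.
|∇z| = √(a²+b²) = 0.23969, so dip δ = arctan(0.23969) = 13.48°.
True thickness = vertical thickness × cos δ = 60 × cos 13.48° = 58.3 m.

58.3 m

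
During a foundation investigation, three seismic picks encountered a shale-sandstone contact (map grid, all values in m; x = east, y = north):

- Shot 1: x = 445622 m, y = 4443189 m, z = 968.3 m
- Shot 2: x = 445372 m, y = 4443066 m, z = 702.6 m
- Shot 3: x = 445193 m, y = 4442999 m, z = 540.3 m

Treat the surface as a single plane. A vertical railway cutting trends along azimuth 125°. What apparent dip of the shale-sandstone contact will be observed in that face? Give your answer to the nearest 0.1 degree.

23.0°

Let the plane be z = a·x + b·y + c.
Shot 2−Shot 1: −250a − 123b = −265.7;  Shot 3−Shot 1: −429a − 190b = −428.
Solving gives a = 0.41029, b = 1.32624.
Unit vector along 125° is (sin 125°, cos 125°) = (0.8192, -0.5736).
Slope in that direction = a·(0.8192) + b·(-0.5736) = −0.42461.
Apparent dip = arctan|0.42461| = 23.0° (true dip is 54.2°, so apparent ≤ true as expected).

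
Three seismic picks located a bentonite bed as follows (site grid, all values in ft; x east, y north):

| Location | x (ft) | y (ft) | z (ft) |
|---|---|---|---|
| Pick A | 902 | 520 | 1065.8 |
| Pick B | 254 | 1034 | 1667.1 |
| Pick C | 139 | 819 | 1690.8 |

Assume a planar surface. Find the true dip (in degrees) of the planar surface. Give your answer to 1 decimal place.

Let the plane be z = a·x + b·y + c.
Pick B−Pick A: −648a + 514b = 601.3;  Pick C−Pick A: −763a + 299b = 625.
Solving gives a = −0.71290, b = 0.27109.
Gradient magnitude |∇z| = √(a² + b²) = √(0.50823 + 0.07349) = 0.76270.
True dip = arctan(0.76270) = 37.3°, dipping toward ESE (azimuth ≈ 111°).

37.3°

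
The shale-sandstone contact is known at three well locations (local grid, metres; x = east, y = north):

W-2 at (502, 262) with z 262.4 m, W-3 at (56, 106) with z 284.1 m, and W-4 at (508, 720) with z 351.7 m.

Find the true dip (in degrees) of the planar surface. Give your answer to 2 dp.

Let the plane be z = a·x + b·y + c.
W-3−W-2: −446a − 156b = 21.7;  W-4−W-2: 6a + 458b = 89.3.
Solving gives a = −0.11739, b = 0.19652.
Gradient magnitude |∇z| = √(a² + b²) = √(0.01378 + 0.03862) = 0.22891.
True dip = arctan(0.22891) = 12.89°, dipping toward SSE (azimuth ≈ 149°).

12.89°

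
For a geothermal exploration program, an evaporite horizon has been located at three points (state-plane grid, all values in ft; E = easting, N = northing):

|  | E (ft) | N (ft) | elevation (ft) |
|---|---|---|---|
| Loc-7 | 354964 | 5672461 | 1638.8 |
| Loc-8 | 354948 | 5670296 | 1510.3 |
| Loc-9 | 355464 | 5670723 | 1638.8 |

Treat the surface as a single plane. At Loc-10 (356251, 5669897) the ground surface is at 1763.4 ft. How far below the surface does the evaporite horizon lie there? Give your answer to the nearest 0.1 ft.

Two edge vectors: Loc-7→Loc-8 = (-16, -2165, -128.5), Loc-7→Loc-9 = (500, -1738, 0).
Normal n = (Loc-7→Loc-8) × (Loc-7→Loc-9) = (-223333, -64250, 1110308).
So ∂z/∂E = −n_x/n_z = 0.201145088 and ∂z/∂N = −n_y/n_z = 0.057866826.
Intercept c from Loc-7: 1638.8 − 71399.26 − 328247.31 = −398007.78.
At (356251, 5669897): z_contact = 71658.14 + 328098.94 − 398007.78 = 1749.30 ft.
Depth below ground = 1763.4 − 1749.30 = 14.1 ft.

14.1 ft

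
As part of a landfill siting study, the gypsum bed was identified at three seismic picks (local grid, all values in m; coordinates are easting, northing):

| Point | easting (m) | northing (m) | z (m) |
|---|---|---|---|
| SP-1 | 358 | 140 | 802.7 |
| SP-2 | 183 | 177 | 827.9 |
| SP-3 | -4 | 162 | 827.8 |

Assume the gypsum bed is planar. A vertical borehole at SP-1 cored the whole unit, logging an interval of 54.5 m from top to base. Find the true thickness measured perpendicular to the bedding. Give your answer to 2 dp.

48.80 m

Let the plane be z = a·easting + b·northing + c.
SP-2−SP-1: −175a + 37b = 25.2;  SP-3−SP-1: −362a + 22b = 25.1.
Solving gives a = −0.03922, b = 0.49559.
|∇z| = √(a²+b²) = 0.49714, so dip δ = arctan(0.49714) = 26.43°.
True thickness = vertical thickness × cos δ = 54.5 × cos 26.43° = 48.80 m.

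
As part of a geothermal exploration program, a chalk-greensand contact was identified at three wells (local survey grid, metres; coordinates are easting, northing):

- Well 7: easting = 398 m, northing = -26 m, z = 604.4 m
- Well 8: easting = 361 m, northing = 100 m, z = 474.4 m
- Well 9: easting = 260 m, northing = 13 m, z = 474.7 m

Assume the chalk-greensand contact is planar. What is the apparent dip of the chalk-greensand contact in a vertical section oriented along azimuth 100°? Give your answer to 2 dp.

40.01°

Let the plane be z = a·easting + b·northing + c.
Well 8−Well 7: −37a + 126b = −130;  Well 9−Well 7: −138a + 39b = −129.7.
Solving gives a = 0.70694, b = −0.82415.
Unit vector along 100° is (sin 100°, cos 100°) = (0.9848, -0.1736).
Slope in that direction = a·(0.9848) + b·(-0.1736) = 0.83932.
Apparent dip = arctan|0.83932| = 40.01° (true dip is 47.4°, so apparent ≤ true as expected).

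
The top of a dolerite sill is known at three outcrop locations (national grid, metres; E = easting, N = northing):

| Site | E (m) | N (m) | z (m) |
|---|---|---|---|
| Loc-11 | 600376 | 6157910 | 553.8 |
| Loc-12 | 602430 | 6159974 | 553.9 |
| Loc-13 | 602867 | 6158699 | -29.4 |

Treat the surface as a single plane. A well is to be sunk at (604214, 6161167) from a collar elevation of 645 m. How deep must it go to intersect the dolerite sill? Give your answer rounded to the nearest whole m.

Two edge vectors: Loc-11→Loc-12 = (2054, 2064, 0.1), Loc-11→Loc-13 = (2491, 789, -583.2).
Normal n = (Loc-11→Loc-12) × (Loc-11→Loc-13) = (-1203803.7, 1198141.9, -3520818).
So ∂z/∂E = −n_x/n_z = −0.34191023 and ∂z/∂N = −n_y/n_z = 0.34030214.
Intercept c from Loc-11: 553.8 + 205274.70 − 2095549.95 = −1889721.45.
At (604214, 6161167): z_contact = −206586.9 + 2096658.3 − 1889721.45 = 349.9 m.
Depth below ground = 645 − 349.9 = 295 m.

295 m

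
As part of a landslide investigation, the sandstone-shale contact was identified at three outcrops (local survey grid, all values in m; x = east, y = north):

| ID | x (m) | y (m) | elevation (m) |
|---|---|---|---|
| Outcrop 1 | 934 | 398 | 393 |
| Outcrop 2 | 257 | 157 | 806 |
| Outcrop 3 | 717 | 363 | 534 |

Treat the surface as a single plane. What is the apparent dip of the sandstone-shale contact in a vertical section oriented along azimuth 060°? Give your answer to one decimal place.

Let the plane be z = a·x + b·y + c.
Outcrop 2−Outcrop 1: −677a − 241b = 413;  Outcrop 3−Outcrop 1: −217a − 35b = 141.
Solving gives a = −0.68268, b = 0.20404.
Unit vector along 060° is (sin 60°, cos 60°) = (0.8660, 0.5000).
Slope in that direction = a·(0.8660) + b·(0.5000) = −0.48920.
Apparent dip = arctan|0.48920| = 26.1° (true dip is 35.5°, so apparent ≤ true as expected).

26.1°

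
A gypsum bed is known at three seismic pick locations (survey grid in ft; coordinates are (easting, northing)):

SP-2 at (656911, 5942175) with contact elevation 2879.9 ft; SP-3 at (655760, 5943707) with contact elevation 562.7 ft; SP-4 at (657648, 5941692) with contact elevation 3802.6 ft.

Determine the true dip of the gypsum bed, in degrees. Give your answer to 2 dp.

Two edge vectors: SP-2→SP-3 = (-1151, 1532, -2317.2), SP-2→SP-4 = (737, -483, 922.7).
Normal n = (SP-2→SP-3) × (SP-2→SP-4) = (294368.8, -645748.7, -573151).
So ∂z/∂E = −n_x/n_z = 0.51360 and ∂z/∂N = −n_y/n_z = −1.12666.
Gradient magnitude |∇z| = √(a² + b²) = √(0.26378 + 1.26937) = 1.23821.
True dip = arctan(1.23821) = 51.07°, dipping toward NNW (azimuth ≈ 335°).

51.07°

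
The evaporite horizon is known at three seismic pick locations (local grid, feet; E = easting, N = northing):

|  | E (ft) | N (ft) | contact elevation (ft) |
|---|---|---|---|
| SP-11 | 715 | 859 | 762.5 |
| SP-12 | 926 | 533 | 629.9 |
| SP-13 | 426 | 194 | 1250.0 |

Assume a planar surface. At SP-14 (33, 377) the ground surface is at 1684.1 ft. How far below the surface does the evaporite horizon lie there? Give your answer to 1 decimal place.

Let the plane be z = a·E + b·N + c.
SP-12−SP-11: 211a − 326b = −132.6;  SP-13−SP-11: −289a − 665b = 487.5.
Solving gives a = −1.05362, b = −0.27519.
Then c = 762.5 − a·715 − b·859 = 1752.23.
At (33, 377): z_contact = −34.77 − 103.75 + 1752.23 = 1613.71 ft.
Depth below ground = 1684.1 − 1613.71 = 70.4 ft.

70.4 ft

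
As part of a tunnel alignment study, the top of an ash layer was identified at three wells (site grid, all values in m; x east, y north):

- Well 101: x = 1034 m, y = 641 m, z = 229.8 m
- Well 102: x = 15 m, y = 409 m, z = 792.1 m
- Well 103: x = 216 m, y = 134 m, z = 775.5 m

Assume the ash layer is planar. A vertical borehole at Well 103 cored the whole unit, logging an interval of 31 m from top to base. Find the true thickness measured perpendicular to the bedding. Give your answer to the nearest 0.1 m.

27.0 m

Two edge vectors: Well 101→Well 102 = (-1019, -232, 562.3), Well 101→Well 103 = (-818, -507, 545.7).
Normal n = (Well 101→Well 102) × (Well 101→Well 103) = (158483.7, 96106.9, 326857).
So ∂z/∂x = −n_x/n_z = −0.48487 and ∂z/∂y = −n_y/n_z = −0.29403.
|∇z| = √(a²+b²) = 0.56706, so dip δ = arctan(0.56706) = 29.56°.
True thickness = vertical thickness × cos δ = 31 × cos 29.56° = 27.0 m.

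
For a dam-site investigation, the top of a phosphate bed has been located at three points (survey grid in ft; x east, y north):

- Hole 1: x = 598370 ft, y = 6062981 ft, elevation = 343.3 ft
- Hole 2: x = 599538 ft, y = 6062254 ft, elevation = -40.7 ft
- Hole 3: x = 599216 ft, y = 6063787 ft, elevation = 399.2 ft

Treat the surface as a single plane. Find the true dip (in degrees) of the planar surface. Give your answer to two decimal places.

Two edge vectors: Hole 1→Hole 2 = (1168, -727, -384), Hole 1→Hole 3 = (846, 806, 55.9).
Normal n = (Hole 1→Hole 2) × (Hole 1→Hole 3) = (268864.7, -390155.2, 1556450).
So ∂z/∂x = −n_x/n_z = −0.17274 and ∂z/∂y = −n_y/n_z = 0.25067.
Gradient magnitude |∇z| = √(a² + b²) = √(0.02984 + 0.06284) = 0.30443.
True dip = arctan(0.30443) = 16.93°, dipping toward SE (azimuth ≈ 145°).

16.93°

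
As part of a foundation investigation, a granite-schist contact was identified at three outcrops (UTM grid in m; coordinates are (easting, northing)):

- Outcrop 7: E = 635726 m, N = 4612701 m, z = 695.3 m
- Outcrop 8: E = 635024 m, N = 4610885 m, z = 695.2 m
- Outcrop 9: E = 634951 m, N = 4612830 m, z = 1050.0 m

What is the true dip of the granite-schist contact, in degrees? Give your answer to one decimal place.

Let the plane be z = a·E + b·N + c.
Outcrop 8−Outcrop 7: −702a − 1816b = −0.1;  Outcrop 9−Outcrop 7: −775a + 129b = 354.7.
Solving gives a = −0.43000, b = 0.16628.
Gradient magnitude |∇z| = √(a² + b²) = √(0.18490 + 0.02765) = 0.46103.
True dip = arctan(0.46103) = 24.8°, dipping toward ESE (azimuth ≈ 111°).

24.8°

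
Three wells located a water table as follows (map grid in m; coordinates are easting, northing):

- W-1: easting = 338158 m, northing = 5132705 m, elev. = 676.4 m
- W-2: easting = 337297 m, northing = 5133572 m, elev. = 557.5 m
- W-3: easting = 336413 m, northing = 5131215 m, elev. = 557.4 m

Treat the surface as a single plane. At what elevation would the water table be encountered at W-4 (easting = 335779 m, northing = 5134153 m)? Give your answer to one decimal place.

383.5 m

Let the plane be z = a·easting + b·northing + c.
W-2−W-1: −861a + 867b = −118.9;  W-3−W-1: −1745a − 1490b = −119.
Solving gives a = 0.100269511, b = −0.037563957.
Then c = 676.4 − a·338158 − b·5132705 = 159574.17.
At (335779, 5134153): z = 33668.4 − 192859.1 + 159574.17 = 383.5 m.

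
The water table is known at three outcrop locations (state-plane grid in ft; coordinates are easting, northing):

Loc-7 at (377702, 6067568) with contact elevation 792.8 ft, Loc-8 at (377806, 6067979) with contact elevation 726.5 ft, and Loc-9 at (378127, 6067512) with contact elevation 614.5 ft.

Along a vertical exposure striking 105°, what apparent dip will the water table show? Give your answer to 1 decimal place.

21.7°

Let the plane be z = a·easting + b·northing + c.
Loc-8−Loc-7: 104a + 411b = −66.3;  Loc-9−Loc-7: 425a − 56b = −178.3.
Solving gives a = −0.42656, b = −0.05338.
Unit vector along 105° is (sin 105°, cos 105°) = (0.9659, -0.2588).
Slope in that direction = a·(0.9659) + b·(-0.2588) = −0.39821.
Apparent dip = arctan|0.39821| = 21.7° (true dip is 23.3°, so apparent ≤ true as expected).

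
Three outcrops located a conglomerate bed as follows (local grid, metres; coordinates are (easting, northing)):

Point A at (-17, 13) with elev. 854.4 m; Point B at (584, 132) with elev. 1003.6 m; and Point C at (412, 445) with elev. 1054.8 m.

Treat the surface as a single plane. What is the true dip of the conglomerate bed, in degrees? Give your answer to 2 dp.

18.43°

Let the plane be z = a·E + b·N + c.
Point B−Point A: 601a + 119b = 149.2;  Point C−Point A: 429a + 432b = 200.4.
Solving gives a = 0.19468, b = 0.27056.
Gradient magnitude |∇z| = √(a² + b²) = √(0.03790 + 0.07320) = 0.33332.
True dip = arctan(0.33332) = 18.43°, dipping toward SW (azimuth ≈ 216°).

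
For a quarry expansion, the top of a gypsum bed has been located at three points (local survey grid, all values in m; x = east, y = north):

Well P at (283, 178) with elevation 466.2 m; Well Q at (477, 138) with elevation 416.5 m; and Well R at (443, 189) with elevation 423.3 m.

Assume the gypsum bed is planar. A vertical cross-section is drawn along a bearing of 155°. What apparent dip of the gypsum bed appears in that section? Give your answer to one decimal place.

4.2°

Let the plane be z = a·x + b·y + c.
Well Q−Well P: 194a − 40b = −49.7;  Well R−Well P: 160a + 11b = −42.9.
Solving gives a = −0.26514, b = −0.04343.
Unit vector along 155° is (sin 155°, cos 155°) = (0.4226, -0.9063).
Slope in that direction = a·(0.4226) + b·(-0.9063) = −0.07270.
Apparent dip = arctan|0.07270| = 4.2° (true dip is 15.0°, so apparent ≤ true as expected).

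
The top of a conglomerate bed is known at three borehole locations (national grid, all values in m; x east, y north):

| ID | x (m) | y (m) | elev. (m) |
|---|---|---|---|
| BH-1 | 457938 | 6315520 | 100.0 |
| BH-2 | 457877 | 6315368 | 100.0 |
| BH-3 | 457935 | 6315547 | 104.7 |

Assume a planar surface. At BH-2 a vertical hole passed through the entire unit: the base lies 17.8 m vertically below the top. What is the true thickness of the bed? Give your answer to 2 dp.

Two edge vectors: BH-1→BH-2 = (-61, -152, 0), BH-1→BH-3 = (-3, 27, 4.7).
Normal n = (BH-1→BH-2) × (BH-1→BH-3) = (-714.4, 286.7, -2103).
So ∂z/∂x = −n_x/n_z = −0.33971 and ∂z/∂y = −n_y/n_z = 0.13633.
|∇z| = √(a²+b²) = 0.36604, so dip δ = arctan(0.36604) = 20.10°.
True thickness = vertical thickness × cos δ = 17.8 × cos 20.10° = 16.72 m.

16.72 m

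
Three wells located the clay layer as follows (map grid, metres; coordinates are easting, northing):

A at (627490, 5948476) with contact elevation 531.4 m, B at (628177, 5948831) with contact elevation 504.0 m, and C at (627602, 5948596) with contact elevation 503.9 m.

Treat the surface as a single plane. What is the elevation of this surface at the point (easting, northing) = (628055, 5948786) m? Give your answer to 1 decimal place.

Two edge vectors: A→B = (687, 355, -27.4), A→C = (112, 120, -27.5).
Normal n = (A→B) × (A→C) = (-6474.5, 15823.7, 42680).
So ∂z/∂easting = −n_x/n_z = 0.151698688 and ∂z/∂northing = −n_y/n_z = −0.370752109.
Intercept c from A: 531.4 − 95189.41 + 2205410.02 = 2110752.01.
At (628055, 5948786): z = 95275.1 − 2205525.0 + 2110752.01 = 502.2 m.

502.2 m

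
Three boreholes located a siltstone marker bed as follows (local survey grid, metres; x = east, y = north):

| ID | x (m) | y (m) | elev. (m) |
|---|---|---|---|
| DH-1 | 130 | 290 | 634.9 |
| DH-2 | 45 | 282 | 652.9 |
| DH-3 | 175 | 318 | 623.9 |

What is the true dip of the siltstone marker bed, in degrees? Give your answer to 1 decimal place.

12.1°

Two edge vectors: DH-1→DH-2 = (-85, -8, 18), DH-1→DH-3 = (45, 28, -11).
Normal n = (DH-1→DH-2) × (DH-1→DH-3) = (-416, -125, -2020).
So ∂z/∂x = −n_x/n_z = −0.20594 and ∂z/∂y = −n_y/n_z = −0.06188.
Gradient magnitude |∇z| = √(a² + b²) = √(0.04241 + 0.00383) = 0.21504.
True dip = arctan(0.21504) = 12.1°, dipping toward ENE (azimuth ≈ 073°).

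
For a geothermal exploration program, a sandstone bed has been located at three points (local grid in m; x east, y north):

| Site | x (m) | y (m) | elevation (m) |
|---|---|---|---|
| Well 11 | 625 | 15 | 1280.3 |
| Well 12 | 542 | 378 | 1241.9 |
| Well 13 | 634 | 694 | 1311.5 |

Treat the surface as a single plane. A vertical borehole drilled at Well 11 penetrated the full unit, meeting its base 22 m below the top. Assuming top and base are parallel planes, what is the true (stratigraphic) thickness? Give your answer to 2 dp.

Two edge vectors: Well 11→Well 12 = (-83, 363, -38.4), Well 11→Well 13 = (9, 679, 31.2).
Normal n = (Well 11→Well 12) × (Well 11→Well 13) = (37399.2, 2244, -59624).
So ∂z/∂x = −n_x/n_z = 0.62725 and ∂z/∂y = −n_y/n_z = 0.03764.
|∇z| = √(a²+b²) = 0.62838, so dip δ = arctan(0.62838) = 32.14°.
True thickness = vertical thickness × cos δ = 22 × cos 32.14° = 18.63 m.

18.63 m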